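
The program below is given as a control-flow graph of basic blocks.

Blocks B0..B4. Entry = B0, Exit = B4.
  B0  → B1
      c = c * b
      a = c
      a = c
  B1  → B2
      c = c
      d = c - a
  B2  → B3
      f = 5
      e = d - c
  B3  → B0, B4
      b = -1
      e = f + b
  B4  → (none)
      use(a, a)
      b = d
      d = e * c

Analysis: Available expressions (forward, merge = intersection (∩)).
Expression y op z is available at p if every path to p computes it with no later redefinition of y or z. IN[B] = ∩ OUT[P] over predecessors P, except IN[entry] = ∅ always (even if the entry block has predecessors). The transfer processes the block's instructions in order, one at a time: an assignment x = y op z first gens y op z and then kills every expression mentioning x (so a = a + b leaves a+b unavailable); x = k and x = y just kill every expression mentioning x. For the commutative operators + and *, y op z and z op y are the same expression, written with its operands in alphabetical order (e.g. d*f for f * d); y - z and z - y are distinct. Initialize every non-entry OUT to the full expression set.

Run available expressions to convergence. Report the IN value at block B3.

Fixpoint table:
  B0:   IN={}   OUT={}
  B1:   IN={}   OUT={c-a}
  B2:   IN={c-a}   OUT={c-a, d-c}
  B3:   IN={c-a, d-c}   OUT={b+f, c-a, d-c}
  B4:   IN={b+f, c-a, d-c}   OUT={c*e, c-a}

Merge at B3: IN[B3] = OUT[B2] = {c-a, d-c}

Answer: {c-a, d-c}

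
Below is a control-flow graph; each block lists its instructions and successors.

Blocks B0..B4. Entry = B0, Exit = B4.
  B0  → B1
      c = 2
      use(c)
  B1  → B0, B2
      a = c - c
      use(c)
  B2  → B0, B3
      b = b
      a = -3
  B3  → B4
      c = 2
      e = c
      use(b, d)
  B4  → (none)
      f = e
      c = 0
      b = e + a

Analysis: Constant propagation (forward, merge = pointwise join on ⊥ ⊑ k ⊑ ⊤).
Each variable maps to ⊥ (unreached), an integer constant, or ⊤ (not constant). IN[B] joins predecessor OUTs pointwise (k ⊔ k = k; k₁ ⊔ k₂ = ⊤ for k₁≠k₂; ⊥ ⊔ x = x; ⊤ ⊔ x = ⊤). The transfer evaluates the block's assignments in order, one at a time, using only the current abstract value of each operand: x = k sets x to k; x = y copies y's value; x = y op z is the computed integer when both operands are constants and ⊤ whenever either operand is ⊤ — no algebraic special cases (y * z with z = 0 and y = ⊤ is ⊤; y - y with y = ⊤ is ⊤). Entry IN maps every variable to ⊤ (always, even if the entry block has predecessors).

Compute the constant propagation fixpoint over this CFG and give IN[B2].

Converged values:
  B0:   IN=(all ⊤)   OUT={c:2; rest ⊤}
  B1:   IN={c:2; rest ⊤}   OUT={a:0, c:2; rest ⊤}
  B2:   IN={a:0, c:2; rest ⊤}   OUT={a:-3, c:2; rest ⊤}
  B3:   IN={a:-3, c:2; rest ⊤}   OUT={a:-3, c:2, e:2; rest ⊤}
  B4:   IN={a:-3, c:2, e:2; rest ⊤}   OUT={a:-3, b:-1, c:0, e:2, f:2; rest ⊤}

Merge at B2: IN[B2] = OUT[B1] = {a: 0, b: ⊤, c: 2, d: ⊤, e: ⊤, f: ⊤}

Answer: {a: 0, b: ⊤, c: 2, d: ⊤, e: ⊤, f: ⊤}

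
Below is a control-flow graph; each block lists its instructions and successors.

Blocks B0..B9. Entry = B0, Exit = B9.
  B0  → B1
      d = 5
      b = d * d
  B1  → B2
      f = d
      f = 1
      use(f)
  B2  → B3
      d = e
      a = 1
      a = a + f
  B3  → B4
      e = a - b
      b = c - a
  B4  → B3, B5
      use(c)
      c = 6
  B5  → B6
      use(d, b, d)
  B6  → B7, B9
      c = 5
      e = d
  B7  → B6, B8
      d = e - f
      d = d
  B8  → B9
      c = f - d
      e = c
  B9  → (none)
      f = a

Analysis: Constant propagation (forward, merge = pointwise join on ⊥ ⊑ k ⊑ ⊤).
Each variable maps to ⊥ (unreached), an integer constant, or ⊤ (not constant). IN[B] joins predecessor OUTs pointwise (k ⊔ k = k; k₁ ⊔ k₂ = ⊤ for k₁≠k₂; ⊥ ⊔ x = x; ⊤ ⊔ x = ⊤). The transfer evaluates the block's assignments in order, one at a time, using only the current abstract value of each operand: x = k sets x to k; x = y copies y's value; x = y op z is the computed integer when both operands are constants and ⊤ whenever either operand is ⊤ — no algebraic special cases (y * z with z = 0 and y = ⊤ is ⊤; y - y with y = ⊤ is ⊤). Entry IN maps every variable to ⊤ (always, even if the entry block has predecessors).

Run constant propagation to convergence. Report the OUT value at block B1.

Converged values:
  B0: | IN=(all ⊤) | OUT={b:25, d:5; rest ⊤}
  B1: | IN={b:25, d:5; rest ⊤} | OUT={b:25, d:5, f:1; rest ⊤}
  B2: | IN={b:25, d:5, f:1; rest ⊤} | OUT={a:2, b:25, f:1; rest ⊤}
  B3: | IN={a:2, f:1; rest ⊤} | OUT={a:2, f:1; rest ⊤}
  B4: | IN={a:2, f:1; rest ⊤} | OUT={a:2, c:6, f:1; rest ⊤}
  B5: | IN={a:2, c:6, f:1; rest ⊤} | OUT={a:2, c:6, f:1; rest ⊤}
  B6: | IN={a:2, f:1; rest ⊤} | OUT={a:2, c:5, f:1; rest ⊤}
  B7: | IN={a:2, c:5, f:1; rest ⊤} | OUT={a:2, c:5, f:1; rest ⊤}
  B8: | IN={a:2, c:5, f:1; rest ⊤} | OUT={a:2, f:1; rest ⊤}
  B9: | IN={a:2, f:1; rest ⊤} | OUT={a:2, f:2; rest ⊤}

Merge at B1: IN[B1] = OUT[B0] = {a: ⊤, b: 25, c: ⊤, d: 5, e: ⊤, f: ⊤}
Applying B1's transfer function to that IN value gives OUT[B1] (row B1 above).

Answer: {a: ⊤, b: 25, c: ⊤, d: 5, e: ⊤, f: 1}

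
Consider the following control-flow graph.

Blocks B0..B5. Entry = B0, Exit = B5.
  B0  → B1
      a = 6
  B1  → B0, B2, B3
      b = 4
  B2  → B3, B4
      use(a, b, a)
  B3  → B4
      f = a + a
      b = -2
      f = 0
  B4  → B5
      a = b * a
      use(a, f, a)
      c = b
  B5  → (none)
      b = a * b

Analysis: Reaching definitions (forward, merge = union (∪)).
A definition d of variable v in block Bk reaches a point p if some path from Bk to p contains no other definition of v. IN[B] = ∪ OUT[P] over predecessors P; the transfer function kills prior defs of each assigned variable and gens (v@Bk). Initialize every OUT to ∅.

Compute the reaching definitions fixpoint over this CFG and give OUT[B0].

Fixpoint table:
  B0:   IN={a@B0, b@B1}   OUT={a@B0, b@B1}
  B1:   IN={a@B0, b@B1}   OUT={a@B0, b@B1}
  B2:   IN={a@B0, b@B1}   OUT={a@B0, b@B1}
  B3:   IN={a@B0, b@B1}   OUT={a@B0, b@B3, f@B3}
  B4:   IN={a@B0, b@B1, b@B3, f@B3}   OUT={a@B4, b@B1, b@B3, c@B4, f@B3}
  B5:   IN={a@B4, b@B1, b@B3, c@B4, f@B3}   OUT={a@B4, b@B5, c@B4, f@B3}

Merge at B0 (entry node, so the boundary value {} is joined with the incoming edge(s)): IN[B0] = {} ⊔ OUT[B1] = {a@B0, b@B1}
Applying B0's transfer function to that IN value gives OUT[B0] (row B0 above).

Answer: {a@B0, b@B1}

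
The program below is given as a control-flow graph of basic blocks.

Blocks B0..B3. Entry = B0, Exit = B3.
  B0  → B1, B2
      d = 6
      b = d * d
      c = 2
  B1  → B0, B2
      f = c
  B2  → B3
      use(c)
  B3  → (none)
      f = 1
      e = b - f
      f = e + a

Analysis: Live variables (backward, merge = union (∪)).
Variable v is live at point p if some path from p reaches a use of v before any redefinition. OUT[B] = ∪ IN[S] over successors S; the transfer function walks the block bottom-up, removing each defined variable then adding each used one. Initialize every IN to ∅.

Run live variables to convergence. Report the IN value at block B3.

Per-block solution:
  B0:  IN={a}  OUT={a, b, c}
  B1:  IN={a, b, c}  OUT={a, b, c}
  B2:  IN={a, b, c}  OUT={a, b}
  B3:  IN={a, b}  OUT={}

B3 is the boundary node: OUT[B3] = {}
Applying B3's transfer function to that OUT value gives IN[B3] (row B3 above).

Answer: {a, b}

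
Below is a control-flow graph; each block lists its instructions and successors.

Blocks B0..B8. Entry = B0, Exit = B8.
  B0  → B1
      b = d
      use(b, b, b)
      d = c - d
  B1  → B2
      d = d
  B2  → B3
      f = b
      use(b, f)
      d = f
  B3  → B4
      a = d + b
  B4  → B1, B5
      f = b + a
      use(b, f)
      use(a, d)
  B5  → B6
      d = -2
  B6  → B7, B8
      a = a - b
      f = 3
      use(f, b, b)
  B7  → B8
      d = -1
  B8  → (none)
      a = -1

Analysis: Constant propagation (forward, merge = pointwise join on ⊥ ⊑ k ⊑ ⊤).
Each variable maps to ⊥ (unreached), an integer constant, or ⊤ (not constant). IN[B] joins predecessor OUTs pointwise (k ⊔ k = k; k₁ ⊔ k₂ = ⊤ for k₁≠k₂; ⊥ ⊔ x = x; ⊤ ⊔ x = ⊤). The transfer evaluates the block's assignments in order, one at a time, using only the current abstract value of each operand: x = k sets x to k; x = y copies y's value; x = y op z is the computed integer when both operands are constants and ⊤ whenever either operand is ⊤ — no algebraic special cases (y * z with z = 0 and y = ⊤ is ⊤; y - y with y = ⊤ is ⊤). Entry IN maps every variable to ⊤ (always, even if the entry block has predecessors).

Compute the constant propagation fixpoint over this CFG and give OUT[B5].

Fixpoint table:
  B0:   IN=(all ⊤)   OUT=(all ⊤)
  B1:   IN=(all ⊤)   OUT=(all ⊤)
  B2:   IN=(all ⊤)   OUT=(all ⊤)
  B3:   IN=(all ⊤)   OUT=(all ⊤)
  B4:   IN=(all ⊤)   OUT=(all ⊤)
  B5:   IN=(all ⊤)   OUT={d:-2; rest ⊤}
  B6:   IN={d:-2; rest ⊤}   OUT={d:-2, f:3; rest ⊤}
  B7:   IN={d:-2, f:3; rest ⊤}   OUT={d:-1, f:3; rest ⊤}
  B8:   IN={f:3; rest ⊤}   OUT={a:-1, f:3; rest ⊤}

Merge at B5: IN[B5] = OUT[B4] = {a: ⊤, b: ⊤, c: ⊤, d: ⊤, e: ⊤, f: ⊤}
Applying B5's transfer function to that IN value gives OUT[B5] (row B5 above).

Answer: {a: ⊤, b: ⊤, c: ⊤, d: -2, e: ⊤, f: ⊤}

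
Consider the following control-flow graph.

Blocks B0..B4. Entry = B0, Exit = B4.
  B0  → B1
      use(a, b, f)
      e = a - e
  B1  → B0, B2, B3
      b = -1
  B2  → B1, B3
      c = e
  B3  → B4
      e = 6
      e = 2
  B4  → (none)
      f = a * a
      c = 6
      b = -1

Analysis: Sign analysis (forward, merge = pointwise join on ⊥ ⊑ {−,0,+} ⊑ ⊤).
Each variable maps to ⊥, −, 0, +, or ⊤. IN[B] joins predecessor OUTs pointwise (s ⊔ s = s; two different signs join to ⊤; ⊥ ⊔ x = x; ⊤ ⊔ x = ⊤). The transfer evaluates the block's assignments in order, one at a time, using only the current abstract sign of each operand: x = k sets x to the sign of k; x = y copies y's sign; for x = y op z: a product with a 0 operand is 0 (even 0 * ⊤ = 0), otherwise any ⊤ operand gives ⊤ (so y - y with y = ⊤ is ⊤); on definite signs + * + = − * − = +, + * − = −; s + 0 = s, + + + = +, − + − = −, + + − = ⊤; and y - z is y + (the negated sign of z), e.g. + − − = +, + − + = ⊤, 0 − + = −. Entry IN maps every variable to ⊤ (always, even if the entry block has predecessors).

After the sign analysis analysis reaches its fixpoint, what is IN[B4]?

Answer: {a: ⊤, b: -, c: ⊤, d: ⊤, e: +, f: ⊤}

Working:
Per-block solution:
  B0: | IN=(all ⊤) | OUT=(all ⊤)
  B1: | IN=(all ⊤) | OUT={b:-; rest ⊤}
  B2: | IN={b:-; rest ⊤} | OUT={b:-; rest ⊤}
  B3: | IN={b:-; rest ⊤} | OUT={b:-, e:+; rest ⊤}
  B4: | IN={b:-, e:+; rest ⊤} | OUT={b:-, c:+, e:+; rest ⊤}

Merge at B4: IN[B4] = OUT[B3] = {a: ⊤, b: -, c: ⊤, d: ⊤, e: +, f: ⊤}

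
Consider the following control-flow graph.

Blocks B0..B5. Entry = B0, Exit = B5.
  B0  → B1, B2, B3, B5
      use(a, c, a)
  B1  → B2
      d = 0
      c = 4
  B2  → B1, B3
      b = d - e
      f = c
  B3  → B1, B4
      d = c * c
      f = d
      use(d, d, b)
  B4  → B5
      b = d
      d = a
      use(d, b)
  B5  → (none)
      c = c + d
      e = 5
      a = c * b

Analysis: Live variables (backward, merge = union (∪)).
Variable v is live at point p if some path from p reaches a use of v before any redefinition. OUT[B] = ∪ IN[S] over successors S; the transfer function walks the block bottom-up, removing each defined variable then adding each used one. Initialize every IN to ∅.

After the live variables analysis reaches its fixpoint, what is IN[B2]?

Converged values:
  B0:   IN={a, b, c, d, e}   OUT={a, b, c, d, e}
  B1:   IN={a, e}   OUT={a, c, d, e}
  B2:   IN={a, c, d, e}   OUT={a, b, c, e}
  B3:   IN={a, b, c, e}   OUT={a, c, d, e}
  B4:   IN={a, c, d}   OUT={b, c, d}
  B5:   IN={b, c, d}   OUT={}

Merge at B2: OUT[B2] = IN[B1] ⊔ IN[B3] = {a, b, c, e}
Applying B2's transfer function to that OUT value gives IN[B2] (row B2 above).

Answer: {a, c, d, e}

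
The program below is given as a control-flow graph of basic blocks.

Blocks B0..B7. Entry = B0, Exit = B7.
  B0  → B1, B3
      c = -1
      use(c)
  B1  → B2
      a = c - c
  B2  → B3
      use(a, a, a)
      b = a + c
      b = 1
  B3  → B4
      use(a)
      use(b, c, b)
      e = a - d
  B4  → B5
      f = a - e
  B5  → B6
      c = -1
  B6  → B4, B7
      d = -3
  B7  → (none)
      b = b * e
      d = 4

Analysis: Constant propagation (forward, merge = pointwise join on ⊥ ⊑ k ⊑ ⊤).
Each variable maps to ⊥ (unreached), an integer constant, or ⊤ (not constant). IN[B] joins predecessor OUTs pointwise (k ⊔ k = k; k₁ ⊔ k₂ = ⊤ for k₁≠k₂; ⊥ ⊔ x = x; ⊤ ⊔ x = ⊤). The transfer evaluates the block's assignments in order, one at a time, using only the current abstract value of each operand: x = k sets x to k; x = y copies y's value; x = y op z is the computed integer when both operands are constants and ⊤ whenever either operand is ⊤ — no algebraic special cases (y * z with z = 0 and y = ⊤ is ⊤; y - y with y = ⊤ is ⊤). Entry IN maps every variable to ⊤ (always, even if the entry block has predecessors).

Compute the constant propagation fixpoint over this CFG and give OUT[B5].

Answer: {a: ⊤, b: ⊤, c: -1, d: ⊤, e: ⊤, f: ⊤}

Working:
Fixpoint table:
  B0: | IN=(all ⊤) | OUT={c:-1; rest ⊤}
  B1: | IN={c:-1; rest ⊤} | OUT={a:0, c:-1; rest ⊤}
  B2: | IN={a:0, c:-1; rest ⊤} | OUT={a:0, b:1, c:-1; rest ⊤}
  B3: | IN={c:-1; rest ⊤} | OUT={c:-1; rest ⊤}
  B4: | IN={c:-1; rest ⊤} | OUT={c:-1; rest ⊤}
  B5: | IN={c:-1; rest ⊤} | OUT={c:-1; rest ⊤}
  B6: | IN={c:-1; rest ⊤} | OUT={c:-1, d:-3; rest ⊤}
  B7: | IN={c:-1, d:-3; rest ⊤} | OUT={c:-1, d:4; rest ⊤}

Merge at B5: IN[B5] = OUT[B4] = {a: ⊤, b: ⊤, c: -1, d: ⊤, e: ⊤, f: ⊤}
Applying B5's transfer function to that IN value gives OUT[B5] (row B5 above).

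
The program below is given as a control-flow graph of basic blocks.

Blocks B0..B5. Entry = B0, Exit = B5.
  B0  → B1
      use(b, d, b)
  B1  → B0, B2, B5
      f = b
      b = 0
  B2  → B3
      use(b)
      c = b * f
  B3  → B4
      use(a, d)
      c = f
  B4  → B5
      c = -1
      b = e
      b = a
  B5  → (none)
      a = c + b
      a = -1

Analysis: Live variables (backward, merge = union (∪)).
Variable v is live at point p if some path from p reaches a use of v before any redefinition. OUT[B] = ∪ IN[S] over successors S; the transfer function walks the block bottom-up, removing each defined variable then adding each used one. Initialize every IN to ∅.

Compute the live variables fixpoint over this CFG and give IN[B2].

Answer: {a, b, d, e, f}

Derivation:
Per-block solution:
  B0:  IN={a, b, c, d, e}  OUT={a, b, c, d, e}
  B1:  IN={a, b, c, d, e}  OUT={a, b, c, d, e, f}
  B2:  IN={a, b, d, e, f}  OUT={a, d, e, f}
  B3:  IN={a, d, e, f}  OUT={a, e}
  B4:  IN={a, e}  OUT={b, c}
  B5:  IN={b, c}  OUT={}

Merge at B2: OUT[B2] = IN[B3] = {a, d, e, f}
Applying B2's transfer function to that OUT value gives IN[B2] (row B2 above).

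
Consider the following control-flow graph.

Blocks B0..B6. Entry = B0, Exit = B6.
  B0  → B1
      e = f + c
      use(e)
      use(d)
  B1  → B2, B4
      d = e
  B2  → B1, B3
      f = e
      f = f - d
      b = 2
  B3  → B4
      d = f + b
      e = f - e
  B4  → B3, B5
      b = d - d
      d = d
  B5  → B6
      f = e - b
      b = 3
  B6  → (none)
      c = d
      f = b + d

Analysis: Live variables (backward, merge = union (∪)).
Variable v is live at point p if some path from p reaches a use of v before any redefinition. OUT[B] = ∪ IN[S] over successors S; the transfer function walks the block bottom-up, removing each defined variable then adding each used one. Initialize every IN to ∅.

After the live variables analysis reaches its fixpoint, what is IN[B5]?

Converged values:
  B0:   IN={c, d, f}   OUT={e, f}
  B1:   IN={e, f}   OUT={d, e, f}
  B2:   IN={d, e}   OUT={b, e, f}
  B3:   IN={b, e, f}   OUT={d, e, f}
  B4:   IN={d, e, f}   OUT={b, d, e, f}
  B5:   IN={b, d, e}   OUT={b, d}
  B6:   IN={b, d}   OUT={}

Merge at B5: OUT[B5] = IN[B6] = {b, d}
Applying B5's transfer function to that OUT value gives IN[B5] (row B5 above).

Answer: {b, d, e}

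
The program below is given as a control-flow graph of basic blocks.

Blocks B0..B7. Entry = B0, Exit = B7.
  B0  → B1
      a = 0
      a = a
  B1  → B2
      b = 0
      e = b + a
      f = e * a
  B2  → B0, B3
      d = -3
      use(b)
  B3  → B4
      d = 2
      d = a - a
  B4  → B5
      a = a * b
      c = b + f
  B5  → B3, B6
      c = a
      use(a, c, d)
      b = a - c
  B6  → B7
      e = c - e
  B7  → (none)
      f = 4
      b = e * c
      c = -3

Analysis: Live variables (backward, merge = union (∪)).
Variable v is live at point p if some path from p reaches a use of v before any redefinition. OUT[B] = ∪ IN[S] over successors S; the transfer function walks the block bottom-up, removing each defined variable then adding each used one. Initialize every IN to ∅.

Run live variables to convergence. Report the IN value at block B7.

Fixpoint table:
  B0:   IN={}   OUT={a}
  B1:   IN={a}   OUT={a, b, e, f}
  B2:   IN={a, b, e, f}   OUT={a, b, e, f}
  B3:   IN={a, b, e, f}   OUT={a, b, d, e, f}
  B4:   IN={a, b, d, e, f}   OUT={a, d, e, f}
  B5:   IN={a, d, e, f}   OUT={a, b, c, e, f}
  B6:   IN={c, e}   OUT={c, e}
  B7:   IN={c, e}   OUT={}

B7 is the boundary node: OUT[B7] = {}
Applying B7's transfer function to that OUT value gives IN[B7] (row B7 above).

Answer: {c, e}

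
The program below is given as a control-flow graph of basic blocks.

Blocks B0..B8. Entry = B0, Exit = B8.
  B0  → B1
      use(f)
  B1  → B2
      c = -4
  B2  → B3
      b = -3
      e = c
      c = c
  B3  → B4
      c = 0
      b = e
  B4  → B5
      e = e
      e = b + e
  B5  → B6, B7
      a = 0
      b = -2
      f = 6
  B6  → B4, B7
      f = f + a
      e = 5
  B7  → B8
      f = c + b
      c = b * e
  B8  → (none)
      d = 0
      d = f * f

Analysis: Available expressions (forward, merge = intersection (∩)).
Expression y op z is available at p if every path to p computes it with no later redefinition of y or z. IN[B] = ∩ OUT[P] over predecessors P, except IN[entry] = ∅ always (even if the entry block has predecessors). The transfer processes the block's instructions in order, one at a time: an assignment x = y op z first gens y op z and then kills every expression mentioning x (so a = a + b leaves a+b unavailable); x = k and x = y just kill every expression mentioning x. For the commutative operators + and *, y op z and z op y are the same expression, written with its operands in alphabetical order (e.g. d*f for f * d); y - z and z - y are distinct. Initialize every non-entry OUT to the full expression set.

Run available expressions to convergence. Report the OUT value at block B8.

Fixpoint table:
  B0:   IN={}   OUT={}
  B1:   IN={}   OUT={}
  B2:   IN={}   OUT={}
  B3:   IN={}   OUT={}
  B4:   IN={}   OUT={}
  B5:   IN={}   OUT={}
  B6:   IN={}   OUT={}
  B7:   IN={}   OUT={b*e}
  B8:   IN={b*e}   OUT={b*e, f*f}

Merge at B8: IN[B8] = OUT[B7] = {b*e}
Applying B8's transfer function to that IN value gives OUT[B8] (row B8 above).

Answer: {b*e, f*f}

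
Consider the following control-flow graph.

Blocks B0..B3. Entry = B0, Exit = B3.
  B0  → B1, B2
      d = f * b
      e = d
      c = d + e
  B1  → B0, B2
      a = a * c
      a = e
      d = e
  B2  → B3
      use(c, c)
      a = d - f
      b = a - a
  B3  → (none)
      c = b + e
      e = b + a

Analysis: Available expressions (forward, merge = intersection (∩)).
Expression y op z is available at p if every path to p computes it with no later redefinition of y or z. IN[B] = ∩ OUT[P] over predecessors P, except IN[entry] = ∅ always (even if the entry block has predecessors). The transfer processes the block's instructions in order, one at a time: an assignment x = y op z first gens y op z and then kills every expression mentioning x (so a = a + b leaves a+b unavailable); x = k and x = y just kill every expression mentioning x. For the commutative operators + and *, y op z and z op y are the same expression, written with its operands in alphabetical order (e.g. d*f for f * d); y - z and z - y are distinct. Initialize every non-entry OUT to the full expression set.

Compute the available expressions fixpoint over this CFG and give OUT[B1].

Answer: {b*f}

Working:
Per-block solution:
  B0:   IN={}   OUT={b*f, d+e}
  B1:   IN={b*f, d+e}   OUT={b*f}
  B2:   IN={b*f}   OUT={a-a, d-f}
  B3:   IN={a-a, d-f}   OUT={a+b, a-a, d-f}

Merge at B1: IN[B1] = OUT[B0] = {b*f, d+e}
Applying B1's transfer function to that IN value gives OUT[B1] (row B1 above).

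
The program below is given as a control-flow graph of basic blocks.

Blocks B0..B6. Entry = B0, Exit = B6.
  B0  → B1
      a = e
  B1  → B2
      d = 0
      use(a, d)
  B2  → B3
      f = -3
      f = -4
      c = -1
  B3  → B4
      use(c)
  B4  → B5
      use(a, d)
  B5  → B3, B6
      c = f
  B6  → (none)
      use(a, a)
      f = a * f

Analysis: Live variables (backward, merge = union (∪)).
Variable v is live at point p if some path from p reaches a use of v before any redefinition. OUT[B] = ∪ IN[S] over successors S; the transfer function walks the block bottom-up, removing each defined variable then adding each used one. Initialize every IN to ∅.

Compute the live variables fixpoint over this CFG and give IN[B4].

Per-block solution:
  B0: | IN={e} | OUT={a}
  B1: | IN={a} | OUT={a, d}
  B2: | IN={a, d} | OUT={a, c, d, f}
  B3: | IN={a, c, d, f} | OUT={a, d, f}
  B4: | IN={a, d, f} | OUT={a, d, f}
  B5: | IN={a, d, f} | OUT={a, c, d, f}
  B6: | IN={a, f} | OUT={}

Merge at B4: OUT[B4] = IN[B5] = {a, d, f}
Applying B4's transfer function to that OUT value gives IN[B4] (row B4 above).

Answer: {a, d, f}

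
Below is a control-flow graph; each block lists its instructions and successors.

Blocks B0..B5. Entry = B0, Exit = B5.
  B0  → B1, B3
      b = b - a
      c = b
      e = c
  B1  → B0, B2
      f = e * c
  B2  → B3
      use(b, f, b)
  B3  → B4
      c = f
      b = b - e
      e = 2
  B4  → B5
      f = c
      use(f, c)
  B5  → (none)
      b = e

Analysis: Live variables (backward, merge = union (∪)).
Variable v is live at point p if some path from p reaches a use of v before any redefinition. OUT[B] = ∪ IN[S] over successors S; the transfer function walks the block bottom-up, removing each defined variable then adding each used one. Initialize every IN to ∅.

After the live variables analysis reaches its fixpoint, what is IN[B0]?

Fixpoint table:
  B0:   IN={a, b, f}   OUT={a, b, c, e, f}
  B1:   IN={a, b, c, e}   OUT={a, b, e, f}
  B2:   IN={b, e, f}   OUT={b, e, f}
  B3:   IN={b, e, f}   OUT={c, e}
  B4:   IN={c, e}   OUT={e}
  B5:   IN={e}   OUT={}

Merge at B0: OUT[B0] = IN[B1] ⊔ IN[B3] = {a, b, c, e, f}
Applying B0's transfer function to that OUT value gives IN[B0] (row B0 above).

Answer: {a, b, f}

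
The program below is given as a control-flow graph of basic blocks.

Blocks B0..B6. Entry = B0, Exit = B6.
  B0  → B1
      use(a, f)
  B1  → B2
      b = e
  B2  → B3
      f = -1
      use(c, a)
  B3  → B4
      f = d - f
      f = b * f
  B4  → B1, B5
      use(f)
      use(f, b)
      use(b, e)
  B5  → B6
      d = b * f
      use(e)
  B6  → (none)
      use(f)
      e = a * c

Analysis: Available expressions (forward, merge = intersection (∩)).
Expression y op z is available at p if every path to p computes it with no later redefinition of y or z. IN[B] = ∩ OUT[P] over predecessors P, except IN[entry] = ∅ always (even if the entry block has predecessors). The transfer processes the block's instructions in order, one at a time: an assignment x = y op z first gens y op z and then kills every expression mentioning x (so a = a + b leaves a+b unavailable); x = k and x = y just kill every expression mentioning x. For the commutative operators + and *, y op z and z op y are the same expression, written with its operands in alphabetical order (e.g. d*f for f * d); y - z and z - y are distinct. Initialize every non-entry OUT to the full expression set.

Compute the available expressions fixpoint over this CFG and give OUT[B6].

Answer: {a*c, b*f}

Derivation:
Per-block solution:
  B0:   IN={}   OUT={}
  B1:   IN={}   OUT={}
  B2:   IN={}   OUT={}
  B3:   IN={}   OUT={}
  B4:   IN={}   OUT={}
  B5:   IN={}   OUT={b*f}
  B6:   IN={b*f}   OUT={a*c, b*f}

Merge at B6: IN[B6] = OUT[B5] = {b*f}
Applying B6's transfer function to that IN value gives OUT[B6] (row B6 above).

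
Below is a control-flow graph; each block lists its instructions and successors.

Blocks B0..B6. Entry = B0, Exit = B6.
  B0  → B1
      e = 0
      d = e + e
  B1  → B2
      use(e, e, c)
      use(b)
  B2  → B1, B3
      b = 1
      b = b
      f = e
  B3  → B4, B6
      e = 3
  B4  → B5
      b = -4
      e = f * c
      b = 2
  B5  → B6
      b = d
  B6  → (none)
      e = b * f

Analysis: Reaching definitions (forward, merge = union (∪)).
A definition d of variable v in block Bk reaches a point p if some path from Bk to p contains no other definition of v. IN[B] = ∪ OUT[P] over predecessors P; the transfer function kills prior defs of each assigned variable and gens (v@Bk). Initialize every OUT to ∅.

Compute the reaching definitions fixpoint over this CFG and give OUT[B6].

Fixpoint table:
  B0:  IN={}  OUT={d@B0, e@B0}
  B1:  IN={b@B2, d@B0, e@B0, f@B2}  OUT={b@B2, d@B0, e@B0, f@B2}
  B2:  IN={b@B2, d@B0, e@B0, f@B2}  OUT={b@B2, d@B0, e@B0, f@B2}
  B3:  IN={b@B2, d@B0, e@B0, f@B2}  OUT={b@B2, d@B0, e@B3, f@B2}
  B4:  IN={b@B2, d@B0, e@B3, f@B2}  OUT={b@B4, d@B0, e@B4, f@B2}
  B5:  IN={b@B4, d@B0, e@B4, f@B2}  OUT={b@B5, d@B0, e@B4, f@B2}
  B6:  IN={b@B2, b@B5, d@B0, e@B3, e@B4, f@B2}  OUT={b@B2, b@B5, d@B0, e@B6, f@B2}

Merge at B6: IN[B6] = OUT[B3] ⊔ OUT[B5] = {b@B2, b@B5, d@B0, e@B3, e@B4, f@B2}
Applying B6's transfer function to that IN value gives OUT[B6] (row B6 above).

Answer: {b@B2, b@B5, d@B0, e@B6, f@B2}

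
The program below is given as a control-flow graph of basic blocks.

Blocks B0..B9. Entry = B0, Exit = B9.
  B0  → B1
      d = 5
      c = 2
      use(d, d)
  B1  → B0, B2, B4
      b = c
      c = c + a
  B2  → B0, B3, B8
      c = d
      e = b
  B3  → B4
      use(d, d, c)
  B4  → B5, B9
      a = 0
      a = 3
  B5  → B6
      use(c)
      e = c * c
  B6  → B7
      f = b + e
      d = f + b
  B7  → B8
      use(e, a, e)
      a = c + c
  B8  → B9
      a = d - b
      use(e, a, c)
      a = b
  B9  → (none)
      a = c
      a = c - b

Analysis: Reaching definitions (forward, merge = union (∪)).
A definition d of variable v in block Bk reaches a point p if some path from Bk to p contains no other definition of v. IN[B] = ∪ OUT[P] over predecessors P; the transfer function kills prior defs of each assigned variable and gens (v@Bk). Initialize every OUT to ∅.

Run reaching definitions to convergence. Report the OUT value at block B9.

Per-block solution:
  B0: | IN={b@B1, c@B1, c@B2, d@B0, e@B2} | OUT={b@B1, c@B0, d@B0, e@B2}
  B1: | IN={b@B1, c@B0, d@B0, e@B2} | OUT={b@B1, c@B1, d@B0, e@B2}
  B2: | IN={b@B1, c@B1, d@B0, e@B2} | OUT={b@B1, c@B2, d@B0, e@B2}
  B3: | IN={b@B1, c@B2, d@B0, e@B2} | OUT={b@B1, c@B2, d@B0, e@B2}
  B4: | IN={b@B1, c@B1, c@B2, d@B0, e@B2} | OUT={a@B4, b@B1, c@B1, c@B2, d@B0, e@B2}
  B5: | IN={a@B4, b@B1, c@B1, c@B2, d@B0, e@B2} | OUT={a@B4, b@B1, c@B1, c@B2, d@B0, e@B5}
  B6: | IN={a@B4, b@B1, c@B1, c@B2, d@B0, e@B5} | OUT={a@B4, b@B1, c@B1, c@B2, d@B6, e@B5, f@B6}
  B7: | IN={a@B4, b@B1, c@B1, c@B2, d@B6, e@B5, f@B6} | OUT={a@B7, b@B1, c@B1, c@B2, d@B6, e@B5, f@B6}
  B8: | IN={a@B7, b@B1, c@B1, c@B2, d@B0, d@B6, e@B2, e@B5, f@B6} | OUT={a@B8, b@B1, c@B1, c@B2, d@B0, d@B6, e@B2, e@B5, f@B6}
  B9: | IN={a@B4, a@B8, b@B1, c@B1, c@B2, d@B0, d@B6, e@B2, e@B5, f@B6} | OUT={a@B9, b@B1, c@B1, c@B2, d@B0, d@B6, e@B2, e@B5, f@B6}

Merge at B9: IN[B9] = OUT[B4] ⊔ OUT[B8] = {a@B4, a@B8, b@B1, c@B1, c@B2, d@B0, d@B6, e@B2, e@B5, f@B6}
Applying B9's transfer function to that IN value gives OUT[B9] (row B9 above).

Answer: {a@B9, b@B1, c@B1, c@B2, d@B0, d@B6, e@B2, e@B5, f@B6}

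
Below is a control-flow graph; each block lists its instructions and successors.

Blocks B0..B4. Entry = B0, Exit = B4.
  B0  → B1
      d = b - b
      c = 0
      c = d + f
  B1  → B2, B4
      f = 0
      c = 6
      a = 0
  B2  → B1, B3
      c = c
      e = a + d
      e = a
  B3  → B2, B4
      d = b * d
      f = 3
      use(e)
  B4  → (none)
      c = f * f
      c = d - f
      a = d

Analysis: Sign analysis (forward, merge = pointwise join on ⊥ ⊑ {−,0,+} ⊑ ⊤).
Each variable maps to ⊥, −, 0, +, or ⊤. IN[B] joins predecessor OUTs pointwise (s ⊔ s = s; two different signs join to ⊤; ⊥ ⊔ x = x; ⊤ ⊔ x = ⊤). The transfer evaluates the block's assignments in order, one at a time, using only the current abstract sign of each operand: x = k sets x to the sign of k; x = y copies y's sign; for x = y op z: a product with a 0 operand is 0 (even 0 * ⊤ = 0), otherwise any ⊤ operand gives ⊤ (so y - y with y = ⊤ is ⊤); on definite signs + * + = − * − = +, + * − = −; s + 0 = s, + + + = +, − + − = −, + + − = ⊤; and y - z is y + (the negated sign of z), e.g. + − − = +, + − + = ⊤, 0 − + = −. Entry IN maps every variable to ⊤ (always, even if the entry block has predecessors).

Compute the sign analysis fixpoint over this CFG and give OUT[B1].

Per-block solution:
  B0:   IN=(all ⊤)   OUT=(all ⊤)
  B1:   IN=(all ⊤)   OUT={a:0, c:+, f:0; rest ⊤}
  B2:   IN={a:0, c:+; rest ⊤}   OUT={a:0, c:+, e:0; rest ⊤}
  B3:   IN={a:0, c:+, e:0; rest ⊤}   OUT={a:0, c:+, e:0, f:+; rest ⊤}
  B4:   IN={a:0, c:+; rest ⊤}   OUT=(all ⊤)

Merge at B1: IN[B1] = OUT[B0] ⊔ OUT[B2] = {a: ⊤, b: ⊤, c: ⊤, d: ⊤, e: ⊤, f: ⊤}
Applying B1's transfer function to that IN value gives OUT[B1] (row B1 above).

Answer: {a: 0, b: ⊤, c: +, d: ⊤, e: ⊤, f: 0}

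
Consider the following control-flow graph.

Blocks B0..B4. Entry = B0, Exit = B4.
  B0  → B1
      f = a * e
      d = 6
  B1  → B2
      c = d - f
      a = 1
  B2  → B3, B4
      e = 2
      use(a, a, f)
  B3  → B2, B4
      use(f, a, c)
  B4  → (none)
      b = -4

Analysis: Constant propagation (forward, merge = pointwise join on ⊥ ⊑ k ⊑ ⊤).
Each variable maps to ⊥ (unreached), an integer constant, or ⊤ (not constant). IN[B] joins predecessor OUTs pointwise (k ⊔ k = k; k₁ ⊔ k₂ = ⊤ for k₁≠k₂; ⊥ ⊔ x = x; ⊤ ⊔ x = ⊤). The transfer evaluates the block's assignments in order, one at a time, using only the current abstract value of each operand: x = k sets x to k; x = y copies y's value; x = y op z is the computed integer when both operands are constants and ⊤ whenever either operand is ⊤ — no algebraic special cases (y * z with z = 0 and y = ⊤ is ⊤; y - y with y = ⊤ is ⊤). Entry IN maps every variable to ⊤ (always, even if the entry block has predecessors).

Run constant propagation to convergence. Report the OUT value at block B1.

Per-block solution:
  B0: | IN=(all ⊤) | OUT={d:6; rest ⊤}
  B1: | IN={d:6; rest ⊤} | OUT={a:1, d:6; rest ⊤}
  B2: | IN={a:1, d:6; rest ⊤} | OUT={a:1, d:6, e:2; rest ⊤}
  B3: | IN={a:1, d:6, e:2; rest ⊤} | OUT={a:1, d:6, e:2; rest ⊤}
  B4: | IN={a:1, d:6, e:2; rest ⊤} | OUT={a:1, b:-4, d:6, e:2; rest ⊤}

Merge at B1: IN[B1] = OUT[B0] = {a: ⊤, b: ⊤, c: ⊤, d: 6, e: ⊤, f: ⊤}
Applying B1's transfer function to that IN value gives OUT[B1] (row B1 above).

Answer: {a: 1, b: ⊤, c: ⊤, d: 6, e: ⊤, f: ⊤}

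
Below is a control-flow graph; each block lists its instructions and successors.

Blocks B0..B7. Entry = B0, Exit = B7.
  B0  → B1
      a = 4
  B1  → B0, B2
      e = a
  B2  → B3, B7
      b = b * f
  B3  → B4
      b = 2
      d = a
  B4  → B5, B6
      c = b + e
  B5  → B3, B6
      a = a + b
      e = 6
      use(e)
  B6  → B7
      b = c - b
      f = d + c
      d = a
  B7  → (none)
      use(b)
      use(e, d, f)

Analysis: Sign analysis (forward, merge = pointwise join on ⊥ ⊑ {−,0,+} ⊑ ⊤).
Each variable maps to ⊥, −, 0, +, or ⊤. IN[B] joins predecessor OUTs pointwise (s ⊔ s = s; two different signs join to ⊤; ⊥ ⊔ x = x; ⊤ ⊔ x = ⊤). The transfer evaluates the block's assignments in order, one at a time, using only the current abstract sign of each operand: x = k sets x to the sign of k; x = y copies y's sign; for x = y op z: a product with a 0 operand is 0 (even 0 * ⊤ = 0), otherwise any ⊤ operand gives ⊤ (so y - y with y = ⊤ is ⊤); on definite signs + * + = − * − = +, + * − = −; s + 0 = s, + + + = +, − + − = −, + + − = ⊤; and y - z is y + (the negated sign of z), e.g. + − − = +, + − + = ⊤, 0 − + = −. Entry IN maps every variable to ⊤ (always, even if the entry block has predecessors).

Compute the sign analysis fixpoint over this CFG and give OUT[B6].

Per-block solution:
  B0:  IN=(all ⊤)  OUT={a:+; rest ⊤}
  B1:  IN={a:+; rest ⊤}  OUT={a:+, e:+; rest ⊤}
  B2:  IN={a:+, e:+; rest ⊤}  OUT={a:+, e:+; rest ⊤}
  B3:  IN={a:+, e:+; rest ⊤}  OUT={a:+, b:+, d:+, e:+; rest ⊤}
  B4:  IN={a:+, b:+, d:+, e:+; rest ⊤}  OUT={a:+, b:+, c:+, d:+, e:+; rest ⊤}
  B5:  IN={a:+, b:+, c:+, d:+, e:+; rest ⊤}  OUT={a:+, b:+, c:+, d:+, e:+; rest ⊤}
  B6:  IN={a:+, b:+, c:+, d:+, e:+; rest ⊤}  OUT={a:+, c:+, d:+, e:+, f:+; rest ⊤}
  B7:  IN={a:+, e:+; rest ⊤}  OUT={a:+, e:+; rest ⊤}

Merge at B6: IN[B6] = OUT[B4] ⊔ OUT[B5] = {a: +, b: +, c: +, d: +, e: +, f: ⊤}
Applying B6's transfer function to that IN value gives OUT[B6] (row B6 above).

Answer: {a: +, b: ⊤, c: +, d: +, e: +, f: +}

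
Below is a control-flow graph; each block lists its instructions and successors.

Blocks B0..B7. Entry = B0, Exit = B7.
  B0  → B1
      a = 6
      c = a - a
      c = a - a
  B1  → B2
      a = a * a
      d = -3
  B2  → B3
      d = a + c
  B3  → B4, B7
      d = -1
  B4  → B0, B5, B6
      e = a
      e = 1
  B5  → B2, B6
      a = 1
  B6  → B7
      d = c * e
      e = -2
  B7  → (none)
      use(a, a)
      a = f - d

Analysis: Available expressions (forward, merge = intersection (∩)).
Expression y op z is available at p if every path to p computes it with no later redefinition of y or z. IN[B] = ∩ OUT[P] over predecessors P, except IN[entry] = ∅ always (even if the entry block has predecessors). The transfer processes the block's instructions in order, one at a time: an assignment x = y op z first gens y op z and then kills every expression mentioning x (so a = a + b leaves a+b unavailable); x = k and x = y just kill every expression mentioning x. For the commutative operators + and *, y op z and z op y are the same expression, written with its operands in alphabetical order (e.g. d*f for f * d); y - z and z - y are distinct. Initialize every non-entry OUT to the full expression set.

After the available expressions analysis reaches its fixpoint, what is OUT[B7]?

Answer: {f-d}

Trace:
Fixpoint table:
  B0: | IN={} | OUT={a-a}
  B1: | IN={a-a} | OUT={}
  B2: | IN={} | OUT={a+c}
  B3: | IN={a+c} | OUT={a+c}
  B4: | IN={a+c} | OUT={a+c}
  B5: | IN={a+c} | OUT={}
  B6: | IN={} | OUT={}
  B7: | IN={} | OUT={f-d}

Merge at B7: IN[B7] = OUT[B3] ∩ OUT[B6] = {}
Applying B7's transfer function to that IN value gives OUT[B7] (row B7 above).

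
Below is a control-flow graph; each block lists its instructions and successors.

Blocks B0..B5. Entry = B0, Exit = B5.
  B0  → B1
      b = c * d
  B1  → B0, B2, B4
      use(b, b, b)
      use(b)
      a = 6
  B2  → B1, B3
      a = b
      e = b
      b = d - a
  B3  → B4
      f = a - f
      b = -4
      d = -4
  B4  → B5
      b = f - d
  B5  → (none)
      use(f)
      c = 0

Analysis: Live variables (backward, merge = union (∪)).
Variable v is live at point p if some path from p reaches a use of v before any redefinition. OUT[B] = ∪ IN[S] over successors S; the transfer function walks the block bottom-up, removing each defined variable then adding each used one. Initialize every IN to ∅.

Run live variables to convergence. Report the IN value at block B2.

Converged values:
  B0:  IN={c, d, f}  OUT={b, c, d, f}
  B1:  IN={b, c, d, f}  OUT={b, c, d, f}
  B2:  IN={b, c, d, f}  OUT={a, b, c, d, f}
  B3:  IN={a, f}  OUT={d, f}
  B4:  IN={d, f}  OUT={f}
  B5:  IN={f}  OUT={}

Merge at B2: OUT[B2] = IN[B1] ⊔ IN[B3] = {a, b, c, d, f}
Applying B2's transfer function to that OUT value gives IN[B2] (row B2 above).

Answer: {b, c, d, f}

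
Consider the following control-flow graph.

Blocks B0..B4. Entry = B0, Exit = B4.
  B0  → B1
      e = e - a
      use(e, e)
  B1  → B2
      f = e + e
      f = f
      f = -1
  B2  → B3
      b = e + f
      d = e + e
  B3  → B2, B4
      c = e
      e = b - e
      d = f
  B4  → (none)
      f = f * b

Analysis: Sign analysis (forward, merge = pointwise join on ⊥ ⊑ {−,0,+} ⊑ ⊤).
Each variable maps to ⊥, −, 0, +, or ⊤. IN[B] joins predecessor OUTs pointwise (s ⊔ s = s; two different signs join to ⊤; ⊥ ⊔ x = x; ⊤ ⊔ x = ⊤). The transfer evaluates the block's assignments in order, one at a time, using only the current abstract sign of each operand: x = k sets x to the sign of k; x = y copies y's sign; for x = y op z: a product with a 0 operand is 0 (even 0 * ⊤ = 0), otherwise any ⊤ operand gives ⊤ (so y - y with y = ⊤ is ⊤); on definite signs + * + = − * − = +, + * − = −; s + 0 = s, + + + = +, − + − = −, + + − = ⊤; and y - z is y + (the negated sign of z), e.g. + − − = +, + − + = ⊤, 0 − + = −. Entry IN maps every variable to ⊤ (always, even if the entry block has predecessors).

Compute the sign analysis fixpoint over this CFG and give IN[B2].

Answer: {a: ⊤, b: ⊤, c: ⊤, d: ⊤, e: ⊤, f: -}

Working:
Per-block solution:
  B0:  IN=(all ⊤)  OUT=(all ⊤)
  B1:  IN=(all ⊤)  OUT={f:-; rest ⊤}
  B2:  IN={f:-; rest ⊤}  OUT={f:-; rest ⊤}
  B3:  IN={f:-; rest ⊤}  OUT={d:-, f:-; rest ⊤}
  B4:  IN={d:-, f:-; rest ⊤}  OUT={d:-; rest ⊤}

Merge at B2: IN[B2] = OUT[B1] ⊔ OUT[B3] = {a: ⊤, b: ⊤, c: ⊤, d: ⊤, e: ⊤, f: -}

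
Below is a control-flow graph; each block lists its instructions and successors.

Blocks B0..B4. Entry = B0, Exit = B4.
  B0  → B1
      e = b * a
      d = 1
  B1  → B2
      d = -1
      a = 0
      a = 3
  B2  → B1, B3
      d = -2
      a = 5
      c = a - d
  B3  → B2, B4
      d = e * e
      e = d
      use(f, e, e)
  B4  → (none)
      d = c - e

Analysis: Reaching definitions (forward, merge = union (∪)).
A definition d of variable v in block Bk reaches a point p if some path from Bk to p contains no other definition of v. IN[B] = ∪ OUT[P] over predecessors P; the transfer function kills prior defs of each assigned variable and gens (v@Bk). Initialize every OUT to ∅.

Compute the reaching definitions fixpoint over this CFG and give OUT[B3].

Per-block solution:
  B0:  IN={}  OUT={d@B0, e@B0}
  B1:  IN={a@B2, c@B2, d@B0, d@B2, e@B0, e@B3}  OUT={a@B1, c@B2, d@B1, e@B0, e@B3}
  B2:  IN={a@B1, a@B2, c@B2, d@B1, d@B3, e@B0, e@B3}  OUT={a@B2, c@B2, d@B2, e@B0, e@B3}
  B3:  IN={a@B2, c@B2, d@B2, e@B0, e@B3}  OUT={a@B2, c@B2, d@B3, e@B3}
  B4:  IN={a@B2, c@B2, d@B3, e@B3}  OUT={a@B2, c@B2, d@B4, e@B3}

Merge at B3: IN[B3] = OUT[B2] = {a@B2, c@B2, d@B2, e@B0, e@B3}
Applying B3's transfer function to that IN value gives OUT[B3] (row B3 above).

Answer: {a@B2, c@B2, d@B3, e@B3}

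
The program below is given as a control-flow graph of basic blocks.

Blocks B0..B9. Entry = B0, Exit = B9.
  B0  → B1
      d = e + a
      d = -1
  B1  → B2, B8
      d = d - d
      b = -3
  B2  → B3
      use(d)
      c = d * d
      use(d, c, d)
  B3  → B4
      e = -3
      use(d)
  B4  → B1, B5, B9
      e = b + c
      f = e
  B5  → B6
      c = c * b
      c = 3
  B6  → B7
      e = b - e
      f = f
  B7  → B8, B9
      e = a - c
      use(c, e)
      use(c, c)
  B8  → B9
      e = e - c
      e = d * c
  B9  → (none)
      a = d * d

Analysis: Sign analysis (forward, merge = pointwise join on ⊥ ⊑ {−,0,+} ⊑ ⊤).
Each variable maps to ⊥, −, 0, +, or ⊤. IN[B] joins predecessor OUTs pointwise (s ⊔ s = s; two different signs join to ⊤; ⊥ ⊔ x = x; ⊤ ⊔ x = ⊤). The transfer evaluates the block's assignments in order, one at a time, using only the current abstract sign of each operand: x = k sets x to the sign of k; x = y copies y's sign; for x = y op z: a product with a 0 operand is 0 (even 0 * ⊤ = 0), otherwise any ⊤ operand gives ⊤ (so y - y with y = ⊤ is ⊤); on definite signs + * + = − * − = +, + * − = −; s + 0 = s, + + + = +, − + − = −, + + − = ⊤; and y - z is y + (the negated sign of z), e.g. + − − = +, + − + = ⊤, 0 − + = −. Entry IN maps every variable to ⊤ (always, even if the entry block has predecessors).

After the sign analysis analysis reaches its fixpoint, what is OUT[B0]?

Answer: {a: ⊤, b: ⊤, c: ⊤, d: -, e: ⊤, f: ⊤}

Derivation:
Converged values:
  B0:   IN=(all ⊤)   OUT={d:-; rest ⊤}
  B1:   IN=(all ⊤)   OUT={b:-; rest ⊤}
  B2:   IN={b:-; rest ⊤}   OUT={b:-; rest ⊤}
  B3:   IN={b:-; rest ⊤}   OUT={b:-, e:-; rest ⊤}
  B4:   IN={b:-, e:-; rest ⊤}   OUT={b:-; rest ⊤}
  B5:   IN={b:-; rest ⊤}   OUT={b:-, c:+; rest ⊤}
  B6:   IN={b:-, c:+; rest ⊤}   OUT={b:-, c:+; rest ⊤}
  B7:   IN={b:-, c:+; rest ⊤}   OUT={b:-, c:+; rest ⊤}
  B8:   IN={b:-; rest ⊤}   OUT={b:-; rest ⊤}
  B9:   IN={b:-; rest ⊤}   OUT={b:-; rest ⊤}

B0 is the boundary node: IN[B0] = {a: ⊤, b: ⊤, c: ⊤, d: ⊤, e: ⊤, f: ⊤}
Applying B0's transfer function to that IN value gives OUT[B0] (row B0 above).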